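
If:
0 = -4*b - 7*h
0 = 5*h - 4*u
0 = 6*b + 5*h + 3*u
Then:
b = 0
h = 0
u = 0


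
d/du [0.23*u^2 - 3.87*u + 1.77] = 0.46*u - 3.87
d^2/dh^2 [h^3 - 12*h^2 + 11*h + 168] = 6*h - 24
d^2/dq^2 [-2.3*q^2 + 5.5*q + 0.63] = -4.60000000000000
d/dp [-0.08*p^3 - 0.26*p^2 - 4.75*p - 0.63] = -0.24*p^2 - 0.52*p - 4.75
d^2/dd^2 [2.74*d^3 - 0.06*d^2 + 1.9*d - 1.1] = 16.44*d - 0.12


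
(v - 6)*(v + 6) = v^2 - 36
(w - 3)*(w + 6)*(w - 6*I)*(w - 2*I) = w^4 + 3*w^3 - 8*I*w^3 - 30*w^2 - 24*I*w^2 - 36*w + 144*I*w + 216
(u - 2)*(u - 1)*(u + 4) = u^3 + u^2 - 10*u + 8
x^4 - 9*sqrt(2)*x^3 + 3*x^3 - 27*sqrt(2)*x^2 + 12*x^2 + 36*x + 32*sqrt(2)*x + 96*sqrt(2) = (x + 3)*(x - 8*sqrt(2))*(x - 2*sqrt(2))*(x + sqrt(2))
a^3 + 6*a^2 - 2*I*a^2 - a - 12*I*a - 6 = (a + 6)*(a - I)^2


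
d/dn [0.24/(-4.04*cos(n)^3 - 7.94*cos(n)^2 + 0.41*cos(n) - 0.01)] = (-2.9088*cos(n)^2 - 3.8112*cos(n) + 0.0984)*sin(n)/(4.04*cos(n)^3 + 7.94*cos(n)^2 - 0.41*cos(n) + 0.01)^2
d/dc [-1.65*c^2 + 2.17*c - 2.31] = 2.17 - 3.3*c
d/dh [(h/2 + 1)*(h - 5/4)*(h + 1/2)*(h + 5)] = 2*h^3 + 75*h^2/8 + 33*h/8 - 95/16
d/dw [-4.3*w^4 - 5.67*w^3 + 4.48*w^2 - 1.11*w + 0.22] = -17.2*w^3 - 17.01*w^2 + 8.96*w - 1.11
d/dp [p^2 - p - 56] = 2*p - 1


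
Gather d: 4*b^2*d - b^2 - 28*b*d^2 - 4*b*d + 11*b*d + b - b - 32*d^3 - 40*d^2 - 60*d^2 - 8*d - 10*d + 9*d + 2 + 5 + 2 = -b^2 - 32*d^3 + d^2*(-28*b - 100) + d*(4*b^2 + 7*b - 9) + 9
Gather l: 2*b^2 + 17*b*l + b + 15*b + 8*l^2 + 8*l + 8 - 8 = 2*b^2 + 16*b + 8*l^2 + l*(17*b + 8)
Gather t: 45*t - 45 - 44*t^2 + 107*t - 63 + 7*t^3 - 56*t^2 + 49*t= 7*t^3 - 100*t^2 + 201*t - 108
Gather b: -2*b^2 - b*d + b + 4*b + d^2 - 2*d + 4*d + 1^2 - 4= -2*b^2 + b*(5 - d) + d^2 + 2*d - 3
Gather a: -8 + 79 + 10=81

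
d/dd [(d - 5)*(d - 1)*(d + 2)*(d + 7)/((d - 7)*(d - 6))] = 2*(d^5 - 18*d^4 + 45*d^3 + 436*d^2 - 1540*d - 364)/(d^4 - 26*d^3 + 253*d^2 - 1092*d + 1764)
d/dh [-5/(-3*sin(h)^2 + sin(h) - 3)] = 5*(1 - 6*sin(h))*cos(h)/(3*sin(h)^2 - sin(h) + 3)^2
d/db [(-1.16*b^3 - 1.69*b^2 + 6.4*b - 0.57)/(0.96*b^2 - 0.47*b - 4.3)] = (-1.1136*b^4 + 1.0904*b^3 + 9.6143*b^2 + 15.6284*b - 27.7879)/(0.9216*b^4 - 0.9024*b^3 - 8.0351*b^2 + 4.042*b + 18.49)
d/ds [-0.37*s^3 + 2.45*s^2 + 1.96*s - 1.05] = -1.11*s^2 + 4.9*s + 1.96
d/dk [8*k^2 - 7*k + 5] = 16*k - 7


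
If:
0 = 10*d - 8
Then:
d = 4/5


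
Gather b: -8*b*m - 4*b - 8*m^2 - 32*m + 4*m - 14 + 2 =b*(-8*m - 4) - 8*m^2 - 28*m - 12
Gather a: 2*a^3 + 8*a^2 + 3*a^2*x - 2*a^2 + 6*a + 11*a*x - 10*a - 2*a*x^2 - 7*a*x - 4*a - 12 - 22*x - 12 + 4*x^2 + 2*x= 2*a^3 + a^2*(3*x + 6) + a*(-2*x^2 + 4*x - 8) + 4*x^2 - 20*x - 24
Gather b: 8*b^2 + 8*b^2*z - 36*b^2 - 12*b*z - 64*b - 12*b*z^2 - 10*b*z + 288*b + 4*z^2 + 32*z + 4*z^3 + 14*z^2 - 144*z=b^2*(8*z - 28) + b*(-12*z^2 - 22*z + 224) + 4*z^3 + 18*z^2 - 112*z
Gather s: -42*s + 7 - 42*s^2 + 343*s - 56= -42*s^2 + 301*s - 49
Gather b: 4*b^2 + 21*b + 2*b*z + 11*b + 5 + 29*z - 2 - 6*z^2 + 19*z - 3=4*b^2 + b*(2*z + 32) - 6*z^2 + 48*z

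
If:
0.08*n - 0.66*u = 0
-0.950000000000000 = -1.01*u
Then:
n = 7.76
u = 0.94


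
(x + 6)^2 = x^2 + 12*x + 36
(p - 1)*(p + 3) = p^2 + 2*p - 3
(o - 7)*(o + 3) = o^2 - 4*o - 21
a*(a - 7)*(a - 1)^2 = a^4 - 9*a^3 + 15*a^2 - 7*a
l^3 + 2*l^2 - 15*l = l*(l - 3)*(l + 5)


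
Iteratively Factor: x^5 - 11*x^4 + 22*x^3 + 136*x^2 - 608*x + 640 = (x - 4)*(x^4 - 7*x^3 - 6*x^2 + 112*x - 160) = (x - 4)*(x - 2)*(x^3 - 5*x^2 - 16*x + 80) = (x - 4)^2*(x - 2)*(x^2 - x - 20) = (x - 4)^2*(x - 2)*(x + 4)*(x - 5)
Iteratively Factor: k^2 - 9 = (k - 3)*(k + 3)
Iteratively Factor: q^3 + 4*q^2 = (q)*(q^2 + 4*q) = q*(q + 4)*(q)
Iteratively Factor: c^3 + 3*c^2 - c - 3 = (c - 1)*(c^2 + 4*c + 3) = (c - 1)*(c + 3)*(c + 1)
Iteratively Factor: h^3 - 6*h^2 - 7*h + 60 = (h + 3)*(h^2 - 9*h + 20) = (h - 4)*(h + 3)*(h - 5)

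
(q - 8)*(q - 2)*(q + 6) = q^3 - 4*q^2 - 44*q + 96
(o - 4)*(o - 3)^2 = o^3 - 10*o^2 + 33*o - 36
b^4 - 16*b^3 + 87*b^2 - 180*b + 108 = (b - 6)^2*(b - 3)*(b - 1)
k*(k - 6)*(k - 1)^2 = k^4 - 8*k^3 + 13*k^2 - 6*k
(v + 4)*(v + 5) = v^2 + 9*v + 20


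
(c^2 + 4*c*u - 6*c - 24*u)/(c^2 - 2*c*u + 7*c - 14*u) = (c^2 + 4*c*u - 6*c - 24*u)/(c^2 - 2*c*u + 7*c - 14*u)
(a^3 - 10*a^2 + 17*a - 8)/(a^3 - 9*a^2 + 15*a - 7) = (a - 8)/(a - 7)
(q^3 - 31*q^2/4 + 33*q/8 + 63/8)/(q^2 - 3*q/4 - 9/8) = q - 7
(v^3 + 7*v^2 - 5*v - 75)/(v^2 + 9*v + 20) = (v^2 + 2*v - 15)/(v + 4)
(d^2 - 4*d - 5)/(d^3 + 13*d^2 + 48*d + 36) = (d - 5)/(d^2 + 12*d + 36)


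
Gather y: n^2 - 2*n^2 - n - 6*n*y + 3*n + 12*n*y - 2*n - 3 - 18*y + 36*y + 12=-n^2 + y*(6*n + 18) + 9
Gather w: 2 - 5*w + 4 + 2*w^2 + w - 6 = 2*w^2 - 4*w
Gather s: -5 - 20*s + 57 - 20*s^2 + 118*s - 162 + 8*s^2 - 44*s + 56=-12*s^2 + 54*s - 54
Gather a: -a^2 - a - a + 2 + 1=-a^2 - 2*a + 3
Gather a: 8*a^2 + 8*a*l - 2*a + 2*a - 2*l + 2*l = 8*a^2 + 8*a*l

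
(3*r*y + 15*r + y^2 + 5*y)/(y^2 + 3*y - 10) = (3*r + y)/(y - 2)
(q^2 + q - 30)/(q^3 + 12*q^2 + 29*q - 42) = (q - 5)/(q^2 + 6*q - 7)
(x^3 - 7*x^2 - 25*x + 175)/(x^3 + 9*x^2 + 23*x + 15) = (x^2 - 12*x + 35)/(x^2 + 4*x + 3)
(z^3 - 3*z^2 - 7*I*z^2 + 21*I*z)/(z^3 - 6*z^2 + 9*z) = (z - 7*I)/(z - 3)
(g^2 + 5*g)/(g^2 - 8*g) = (g + 5)/(g - 8)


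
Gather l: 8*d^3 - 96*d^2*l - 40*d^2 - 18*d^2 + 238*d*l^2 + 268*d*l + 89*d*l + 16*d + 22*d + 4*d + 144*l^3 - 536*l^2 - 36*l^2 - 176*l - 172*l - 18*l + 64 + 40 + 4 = 8*d^3 - 58*d^2 + 42*d + 144*l^3 + l^2*(238*d - 572) + l*(-96*d^2 + 357*d - 366) + 108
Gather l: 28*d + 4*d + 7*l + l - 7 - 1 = 32*d + 8*l - 8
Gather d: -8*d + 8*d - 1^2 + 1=0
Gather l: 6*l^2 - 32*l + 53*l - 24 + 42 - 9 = 6*l^2 + 21*l + 9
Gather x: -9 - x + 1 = -x - 8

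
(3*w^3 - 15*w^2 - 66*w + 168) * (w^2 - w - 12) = 3*w^5 - 18*w^4 - 87*w^3 + 414*w^2 + 624*w - 2016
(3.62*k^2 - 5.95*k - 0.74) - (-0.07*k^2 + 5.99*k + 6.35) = 3.69*k^2 - 11.94*k - 7.09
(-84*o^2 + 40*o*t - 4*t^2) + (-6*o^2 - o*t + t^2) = -90*o^2 + 39*o*t - 3*t^2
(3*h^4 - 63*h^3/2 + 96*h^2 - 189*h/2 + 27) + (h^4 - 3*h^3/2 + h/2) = 4*h^4 - 33*h^3 + 96*h^2 - 94*h + 27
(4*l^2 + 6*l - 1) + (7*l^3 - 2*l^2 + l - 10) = 7*l^3 + 2*l^2 + 7*l - 11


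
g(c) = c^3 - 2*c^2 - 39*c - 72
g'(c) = 3*c^2 - 4*c - 39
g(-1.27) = -27.74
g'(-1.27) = -29.08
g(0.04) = -73.56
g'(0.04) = -39.16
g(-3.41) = -1.92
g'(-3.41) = 9.52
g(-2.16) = -7.17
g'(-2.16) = -16.36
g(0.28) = -83.05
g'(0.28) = -39.88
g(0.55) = -93.89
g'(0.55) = -40.29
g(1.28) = -123.10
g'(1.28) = -39.20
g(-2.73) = -0.78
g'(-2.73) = -5.72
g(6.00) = -162.00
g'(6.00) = 45.00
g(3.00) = -180.00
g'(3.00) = -24.00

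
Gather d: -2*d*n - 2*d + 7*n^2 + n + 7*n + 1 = d*(-2*n - 2) + 7*n^2 + 8*n + 1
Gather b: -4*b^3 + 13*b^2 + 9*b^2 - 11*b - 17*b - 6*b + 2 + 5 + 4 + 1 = -4*b^3 + 22*b^2 - 34*b + 12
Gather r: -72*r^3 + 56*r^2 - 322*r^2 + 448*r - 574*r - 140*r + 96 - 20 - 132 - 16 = -72*r^3 - 266*r^2 - 266*r - 72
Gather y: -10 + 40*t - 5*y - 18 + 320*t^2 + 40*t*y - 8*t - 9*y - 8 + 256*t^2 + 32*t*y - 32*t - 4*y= 576*t^2 + y*(72*t - 18) - 36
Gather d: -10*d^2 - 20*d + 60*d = -10*d^2 + 40*d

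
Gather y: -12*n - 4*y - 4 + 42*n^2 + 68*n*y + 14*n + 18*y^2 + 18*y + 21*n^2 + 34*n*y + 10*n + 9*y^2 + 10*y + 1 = 63*n^2 + 12*n + 27*y^2 + y*(102*n + 24) - 3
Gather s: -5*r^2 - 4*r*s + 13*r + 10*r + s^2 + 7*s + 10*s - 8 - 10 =-5*r^2 + 23*r + s^2 + s*(17 - 4*r) - 18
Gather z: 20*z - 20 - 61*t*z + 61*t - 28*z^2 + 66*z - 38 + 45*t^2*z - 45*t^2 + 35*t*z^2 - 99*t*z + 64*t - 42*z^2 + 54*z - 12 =-45*t^2 + 125*t + z^2*(35*t - 70) + z*(45*t^2 - 160*t + 140) - 70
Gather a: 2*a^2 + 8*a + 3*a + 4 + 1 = 2*a^2 + 11*a + 5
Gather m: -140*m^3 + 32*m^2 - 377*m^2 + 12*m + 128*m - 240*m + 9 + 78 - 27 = -140*m^3 - 345*m^2 - 100*m + 60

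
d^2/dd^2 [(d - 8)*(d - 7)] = 2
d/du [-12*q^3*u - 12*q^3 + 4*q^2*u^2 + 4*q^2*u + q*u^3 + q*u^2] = q*(-12*q^2 + 8*q*u + 4*q + 3*u^2 + 2*u)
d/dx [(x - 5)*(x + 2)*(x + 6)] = 3*x^2 + 6*x - 28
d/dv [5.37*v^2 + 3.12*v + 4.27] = 10.74*v + 3.12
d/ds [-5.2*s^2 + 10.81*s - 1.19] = 10.81 - 10.4*s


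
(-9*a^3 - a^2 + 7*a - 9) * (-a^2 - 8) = 9*a^5 + a^4 + 65*a^3 + 17*a^2 - 56*a + 72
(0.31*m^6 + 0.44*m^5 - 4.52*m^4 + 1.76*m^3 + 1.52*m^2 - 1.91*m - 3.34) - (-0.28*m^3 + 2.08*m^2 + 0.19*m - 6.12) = 0.31*m^6 + 0.44*m^5 - 4.52*m^4 + 2.04*m^3 - 0.56*m^2 - 2.1*m + 2.78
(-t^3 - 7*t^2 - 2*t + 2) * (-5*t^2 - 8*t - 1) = 5*t^5 + 43*t^4 + 67*t^3 + 13*t^2 - 14*t - 2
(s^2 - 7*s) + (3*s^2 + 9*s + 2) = 4*s^2 + 2*s + 2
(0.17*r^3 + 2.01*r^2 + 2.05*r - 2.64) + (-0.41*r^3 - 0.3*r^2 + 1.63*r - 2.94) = -0.24*r^3 + 1.71*r^2 + 3.68*r - 5.58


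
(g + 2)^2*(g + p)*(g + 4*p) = g^4 + 5*g^3*p + 4*g^3 + 4*g^2*p^2 + 20*g^2*p + 4*g^2 + 16*g*p^2 + 20*g*p + 16*p^2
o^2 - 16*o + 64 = (o - 8)^2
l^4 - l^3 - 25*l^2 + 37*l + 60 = (l - 4)*(l - 3)*(l + 1)*(l + 5)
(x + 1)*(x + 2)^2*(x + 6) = x^4 + 11*x^3 + 38*x^2 + 52*x + 24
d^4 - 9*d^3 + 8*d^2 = d^2*(d - 8)*(d - 1)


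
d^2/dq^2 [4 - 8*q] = 0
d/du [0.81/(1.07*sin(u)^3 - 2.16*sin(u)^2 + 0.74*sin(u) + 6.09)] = (-2.6001*sin(u)^2 + 3.4992*sin(u) - 0.5994)*cos(u)/(1.07*sin(u)^3 - 2.16*sin(u)^2 + 0.74*sin(u) + 6.09)^2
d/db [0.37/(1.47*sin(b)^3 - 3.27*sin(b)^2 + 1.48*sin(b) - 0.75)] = (-1.6317*sin(b)^2 + 2.4198*sin(b) - 0.5476)*cos(b)/(1.47*sin(b)^3 - 3.27*sin(b)^2 + 1.48*sin(b) - 0.75)^2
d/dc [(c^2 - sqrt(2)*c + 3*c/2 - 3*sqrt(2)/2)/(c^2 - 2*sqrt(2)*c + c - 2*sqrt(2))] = (-sqrt(2)*c^2 - c^2/2 - sqrt(2)*c - 3*sqrt(2)/2 - 2)/(c^4 - 4*sqrt(2)*c^3 + 2*c^3 - 8*sqrt(2)*c^2 + 9*c^2 - 4*sqrt(2)*c + 16*c + 8)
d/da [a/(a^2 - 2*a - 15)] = (a^2 - 2*a*(a - 1) - 2*a - 15)/(-a^2 + 2*a + 15)^2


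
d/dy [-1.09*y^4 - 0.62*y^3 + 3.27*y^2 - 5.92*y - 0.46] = -4.36*y^3 - 1.86*y^2 + 6.54*y - 5.92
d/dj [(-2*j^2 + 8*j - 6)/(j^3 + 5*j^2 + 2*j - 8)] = 2*(j^2 - 6*j - 26)/(j^4 + 12*j^3 + 52*j^2 + 96*j + 64)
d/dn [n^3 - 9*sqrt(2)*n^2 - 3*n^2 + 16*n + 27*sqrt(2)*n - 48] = 3*n^2 - 18*sqrt(2)*n - 6*n + 16 + 27*sqrt(2)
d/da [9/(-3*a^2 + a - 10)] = 9*(6*a - 1)/(3*a^2 - a + 10)^2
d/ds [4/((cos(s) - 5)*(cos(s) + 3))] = 8*(cos(s) - 1)*sin(s)/((cos(s) - 5)^2*(cos(s) + 3)^2)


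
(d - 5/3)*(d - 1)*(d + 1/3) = d^3 - 7*d^2/3 + 7*d/9 + 5/9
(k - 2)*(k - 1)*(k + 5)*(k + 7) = k^4 + 9*k^3 + k^2 - 81*k + 70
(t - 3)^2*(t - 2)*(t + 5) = t^4 - 3*t^3 - 19*t^2 + 87*t - 90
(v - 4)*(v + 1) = v^2 - 3*v - 4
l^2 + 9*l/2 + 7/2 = (l + 1)*(l + 7/2)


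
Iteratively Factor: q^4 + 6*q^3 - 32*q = (q + 4)*(q^3 + 2*q^2 - 8*q) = (q - 2)*(q + 4)*(q^2 + 4*q) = (q - 2)*(q + 4)^2*(q)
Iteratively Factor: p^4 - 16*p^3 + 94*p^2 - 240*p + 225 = (p - 5)*(p^3 - 11*p^2 + 39*p - 45) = (p - 5)^2*(p^2 - 6*p + 9) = (p - 5)^2*(p - 3)*(p - 3)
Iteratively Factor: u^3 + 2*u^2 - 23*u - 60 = (u - 5)*(u^2 + 7*u + 12) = (u - 5)*(u + 4)*(u + 3)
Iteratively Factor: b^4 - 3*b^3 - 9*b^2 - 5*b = (b)*(b^3 - 3*b^2 - 9*b - 5) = b*(b + 1)*(b^2 - 4*b - 5) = b*(b - 5)*(b + 1)*(b + 1)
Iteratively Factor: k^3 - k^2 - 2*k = (k + 1)*(k^2 - 2*k) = k*(k + 1)*(k - 2)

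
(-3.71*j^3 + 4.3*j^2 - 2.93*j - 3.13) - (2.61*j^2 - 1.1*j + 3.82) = -3.71*j^3 + 1.69*j^2 - 1.83*j - 6.95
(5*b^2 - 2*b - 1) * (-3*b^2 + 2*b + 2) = -15*b^4 + 16*b^3 + 9*b^2 - 6*b - 2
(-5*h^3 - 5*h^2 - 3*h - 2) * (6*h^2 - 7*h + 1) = -30*h^5 + 5*h^4 + 12*h^3 + 4*h^2 + 11*h - 2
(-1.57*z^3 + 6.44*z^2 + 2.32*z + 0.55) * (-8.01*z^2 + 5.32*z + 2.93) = 12.5757*z^5 - 59.9368*z^4 + 11.0775*z^3 + 26.8061*z^2 + 9.7236*z + 1.6115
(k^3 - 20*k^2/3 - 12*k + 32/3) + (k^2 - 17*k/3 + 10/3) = k^3 - 17*k^2/3 - 53*k/3 + 14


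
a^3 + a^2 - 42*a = a*(a - 6)*(a + 7)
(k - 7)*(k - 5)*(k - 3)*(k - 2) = k^4 - 17*k^3 + 101*k^2 - 247*k + 210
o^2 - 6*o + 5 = (o - 5)*(o - 1)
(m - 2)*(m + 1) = m^2 - m - 2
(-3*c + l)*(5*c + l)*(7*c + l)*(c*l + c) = -105*c^4*l - 105*c^4 - c^3*l^2 - c^3*l + 9*c^2*l^3 + 9*c^2*l^2 + c*l^4 + c*l^3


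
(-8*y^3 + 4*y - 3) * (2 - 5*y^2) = 40*y^5 - 36*y^3 + 15*y^2 + 8*y - 6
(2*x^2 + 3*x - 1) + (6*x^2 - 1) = 8*x^2 + 3*x - 2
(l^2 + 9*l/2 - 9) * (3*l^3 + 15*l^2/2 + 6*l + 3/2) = 3*l^5 + 21*l^4 + 51*l^3/4 - 39*l^2 - 189*l/4 - 27/2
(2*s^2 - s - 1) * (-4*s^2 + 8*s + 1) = -8*s^4 + 20*s^3 - 2*s^2 - 9*s - 1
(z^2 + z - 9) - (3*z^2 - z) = -2*z^2 + 2*z - 9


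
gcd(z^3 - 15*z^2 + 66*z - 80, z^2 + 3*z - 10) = z - 2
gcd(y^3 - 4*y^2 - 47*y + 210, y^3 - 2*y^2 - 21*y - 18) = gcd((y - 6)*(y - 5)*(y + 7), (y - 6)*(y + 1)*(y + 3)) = y - 6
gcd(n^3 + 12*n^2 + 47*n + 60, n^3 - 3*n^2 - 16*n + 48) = n + 4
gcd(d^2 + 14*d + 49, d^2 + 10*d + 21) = d + 7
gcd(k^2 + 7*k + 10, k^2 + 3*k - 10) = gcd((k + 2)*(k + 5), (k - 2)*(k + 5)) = k + 5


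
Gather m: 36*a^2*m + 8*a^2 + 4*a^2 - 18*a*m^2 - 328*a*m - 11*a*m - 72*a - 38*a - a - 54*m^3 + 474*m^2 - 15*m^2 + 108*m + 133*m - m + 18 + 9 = 12*a^2 - 111*a - 54*m^3 + m^2*(459 - 18*a) + m*(36*a^2 - 339*a + 240) + 27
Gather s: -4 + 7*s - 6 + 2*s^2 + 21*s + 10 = 2*s^2 + 28*s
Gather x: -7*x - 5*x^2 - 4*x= -5*x^2 - 11*x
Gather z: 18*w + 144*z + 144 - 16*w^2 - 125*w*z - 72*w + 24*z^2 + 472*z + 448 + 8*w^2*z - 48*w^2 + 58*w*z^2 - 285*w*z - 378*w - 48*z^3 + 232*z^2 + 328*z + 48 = -64*w^2 - 432*w - 48*z^3 + z^2*(58*w + 256) + z*(8*w^2 - 410*w + 944) + 640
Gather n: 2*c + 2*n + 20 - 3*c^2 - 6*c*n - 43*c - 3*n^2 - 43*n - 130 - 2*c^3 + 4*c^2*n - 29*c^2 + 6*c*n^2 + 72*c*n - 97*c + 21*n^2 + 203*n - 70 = -2*c^3 - 32*c^2 - 138*c + n^2*(6*c + 18) + n*(4*c^2 + 66*c + 162) - 180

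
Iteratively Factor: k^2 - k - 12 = (k - 4)*(k + 3)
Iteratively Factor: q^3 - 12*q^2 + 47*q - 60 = (q - 4)*(q^2 - 8*q + 15) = (q - 4)*(q - 3)*(q - 5)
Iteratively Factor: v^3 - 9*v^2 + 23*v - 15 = (v - 1)*(v^2 - 8*v + 15) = (v - 3)*(v - 1)*(v - 5)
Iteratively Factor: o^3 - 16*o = (o)*(o^2 - 16) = o*(o - 4)*(o + 4)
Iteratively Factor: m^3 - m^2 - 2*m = (m + 1)*(m^2 - 2*m) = m*(m + 1)*(m - 2)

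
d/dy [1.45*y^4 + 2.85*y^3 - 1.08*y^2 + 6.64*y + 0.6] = 5.8*y^3 + 8.55*y^2 - 2.16*y + 6.64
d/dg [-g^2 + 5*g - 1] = 5 - 2*g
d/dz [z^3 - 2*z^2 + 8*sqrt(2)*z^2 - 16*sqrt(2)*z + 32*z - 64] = 3*z^2 - 4*z + 16*sqrt(2)*z - 16*sqrt(2) + 32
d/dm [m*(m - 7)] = 2*m - 7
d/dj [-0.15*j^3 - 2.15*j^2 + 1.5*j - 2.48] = -0.45*j^2 - 4.3*j + 1.5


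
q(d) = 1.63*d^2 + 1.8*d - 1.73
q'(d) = 3.26*d + 1.8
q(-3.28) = 9.90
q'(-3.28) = -8.89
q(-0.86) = -2.07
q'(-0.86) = -1.00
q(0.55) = -0.25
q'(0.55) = 3.59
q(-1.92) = 0.82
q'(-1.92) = -4.46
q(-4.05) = 17.72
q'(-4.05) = -11.40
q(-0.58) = -2.23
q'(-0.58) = -0.09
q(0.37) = -0.84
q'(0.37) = 3.01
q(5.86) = 64.79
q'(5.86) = 20.90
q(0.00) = -1.73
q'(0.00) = 1.80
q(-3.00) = 7.54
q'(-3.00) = -7.98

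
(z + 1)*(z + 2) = z^2 + 3*z + 2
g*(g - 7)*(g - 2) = g^3 - 9*g^2 + 14*g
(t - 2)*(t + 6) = t^2 + 4*t - 12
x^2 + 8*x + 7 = (x + 1)*(x + 7)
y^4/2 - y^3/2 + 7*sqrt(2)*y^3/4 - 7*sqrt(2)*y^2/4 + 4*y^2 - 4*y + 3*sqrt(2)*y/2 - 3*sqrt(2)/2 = (y/2 + sqrt(2)/2)*(y - 1)*(y + sqrt(2))*(y + 3*sqrt(2)/2)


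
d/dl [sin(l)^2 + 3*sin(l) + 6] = (2*sin(l) + 3)*cos(l)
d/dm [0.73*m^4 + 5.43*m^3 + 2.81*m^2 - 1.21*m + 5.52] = 2.92*m^3 + 16.29*m^2 + 5.62*m - 1.21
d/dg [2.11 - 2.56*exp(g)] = -2.56*exp(g)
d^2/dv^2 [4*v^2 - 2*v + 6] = 8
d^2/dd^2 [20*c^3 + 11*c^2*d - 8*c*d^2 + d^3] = -16*c + 6*d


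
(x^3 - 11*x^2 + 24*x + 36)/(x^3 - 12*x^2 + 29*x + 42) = (x - 6)/(x - 7)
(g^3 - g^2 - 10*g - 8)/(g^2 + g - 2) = (g^2 - 3*g - 4)/(g - 1)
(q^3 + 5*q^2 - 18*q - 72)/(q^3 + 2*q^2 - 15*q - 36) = (q + 6)/(q + 3)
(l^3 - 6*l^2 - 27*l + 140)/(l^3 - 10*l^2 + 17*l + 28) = (l + 5)/(l + 1)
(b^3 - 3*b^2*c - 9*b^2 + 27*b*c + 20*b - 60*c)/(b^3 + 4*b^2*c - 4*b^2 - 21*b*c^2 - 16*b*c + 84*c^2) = (b - 5)/(b + 7*c)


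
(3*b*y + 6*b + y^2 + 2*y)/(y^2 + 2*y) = (3*b + y)/y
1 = 1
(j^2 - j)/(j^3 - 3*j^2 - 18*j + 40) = j*(j - 1)/(j^3 - 3*j^2 - 18*j + 40)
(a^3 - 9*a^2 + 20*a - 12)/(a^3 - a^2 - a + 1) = (a^2 - 8*a + 12)/(a^2 - 1)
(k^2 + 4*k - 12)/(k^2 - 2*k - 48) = (k - 2)/(k - 8)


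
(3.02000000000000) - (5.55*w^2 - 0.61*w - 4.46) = -5.55*w^2 + 0.61*w + 7.48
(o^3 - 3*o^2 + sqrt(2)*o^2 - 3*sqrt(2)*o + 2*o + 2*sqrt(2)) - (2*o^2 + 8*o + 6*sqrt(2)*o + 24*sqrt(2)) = o^3 - 5*o^2 + sqrt(2)*o^2 - 9*sqrt(2)*o - 6*o - 22*sqrt(2)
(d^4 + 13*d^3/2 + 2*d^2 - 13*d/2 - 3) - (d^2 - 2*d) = d^4 + 13*d^3/2 + d^2 - 9*d/2 - 3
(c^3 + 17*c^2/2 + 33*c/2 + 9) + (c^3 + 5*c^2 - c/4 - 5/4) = 2*c^3 + 27*c^2/2 + 65*c/4 + 31/4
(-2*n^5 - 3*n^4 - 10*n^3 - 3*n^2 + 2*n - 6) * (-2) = 4*n^5 + 6*n^4 + 20*n^3 + 6*n^2 - 4*n + 12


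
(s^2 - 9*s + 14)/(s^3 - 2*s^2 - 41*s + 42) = (s - 2)/(s^2 + 5*s - 6)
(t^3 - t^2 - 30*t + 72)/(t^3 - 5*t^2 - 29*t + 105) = (t^2 + 2*t - 24)/(t^2 - 2*t - 35)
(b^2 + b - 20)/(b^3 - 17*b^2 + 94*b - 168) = (b + 5)/(b^2 - 13*b + 42)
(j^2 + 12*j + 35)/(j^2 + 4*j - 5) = (j + 7)/(j - 1)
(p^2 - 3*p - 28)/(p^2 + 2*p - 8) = (p - 7)/(p - 2)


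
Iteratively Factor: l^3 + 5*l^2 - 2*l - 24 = (l + 3)*(l^2 + 2*l - 8) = (l + 3)*(l + 4)*(l - 2)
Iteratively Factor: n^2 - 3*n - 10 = (n - 5)*(n + 2)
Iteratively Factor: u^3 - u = (u + 1)*(u^2 - u) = (u - 1)*(u + 1)*(u)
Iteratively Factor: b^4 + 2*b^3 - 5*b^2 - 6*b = (b + 1)*(b^3 + b^2 - 6*b) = (b + 1)*(b + 3)*(b^2 - 2*b) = (b - 2)*(b + 1)*(b + 3)*(b)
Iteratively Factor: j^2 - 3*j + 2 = (j - 1)*(j - 2)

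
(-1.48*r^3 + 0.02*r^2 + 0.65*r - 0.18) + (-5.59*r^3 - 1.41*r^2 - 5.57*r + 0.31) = -7.07*r^3 - 1.39*r^2 - 4.92*r + 0.13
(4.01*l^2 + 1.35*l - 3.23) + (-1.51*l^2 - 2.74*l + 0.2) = 2.5*l^2 - 1.39*l - 3.03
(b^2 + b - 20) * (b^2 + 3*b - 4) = b^4 + 4*b^3 - 21*b^2 - 64*b + 80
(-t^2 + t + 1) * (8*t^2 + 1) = -8*t^4 + 8*t^3 + 7*t^2 + t + 1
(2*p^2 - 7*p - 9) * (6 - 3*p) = -6*p^3 + 33*p^2 - 15*p - 54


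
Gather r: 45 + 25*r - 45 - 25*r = 0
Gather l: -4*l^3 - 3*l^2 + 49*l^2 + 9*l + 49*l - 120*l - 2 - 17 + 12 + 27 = -4*l^3 + 46*l^2 - 62*l + 20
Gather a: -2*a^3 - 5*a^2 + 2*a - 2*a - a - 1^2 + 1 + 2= -2*a^3 - 5*a^2 - a + 2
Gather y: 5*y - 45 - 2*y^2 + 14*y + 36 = -2*y^2 + 19*y - 9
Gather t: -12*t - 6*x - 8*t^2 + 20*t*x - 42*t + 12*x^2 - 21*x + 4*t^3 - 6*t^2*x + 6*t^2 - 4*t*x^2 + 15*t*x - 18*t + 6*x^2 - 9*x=4*t^3 + t^2*(-6*x - 2) + t*(-4*x^2 + 35*x - 72) + 18*x^2 - 36*x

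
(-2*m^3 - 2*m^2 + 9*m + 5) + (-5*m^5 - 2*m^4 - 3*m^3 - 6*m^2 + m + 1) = -5*m^5 - 2*m^4 - 5*m^3 - 8*m^2 + 10*m + 6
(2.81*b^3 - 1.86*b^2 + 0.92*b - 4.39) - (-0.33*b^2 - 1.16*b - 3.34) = 2.81*b^3 - 1.53*b^2 + 2.08*b - 1.05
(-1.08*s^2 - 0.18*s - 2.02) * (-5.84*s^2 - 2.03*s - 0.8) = 6.3072*s^4 + 3.2436*s^3 + 13.0262*s^2 + 4.2446*s + 1.616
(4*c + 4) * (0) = 0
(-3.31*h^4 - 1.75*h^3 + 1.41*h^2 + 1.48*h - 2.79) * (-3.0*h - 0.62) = 9.93*h^5 + 7.3022*h^4 - 3.145*h^3 - 5.3142*h^2 + 7.4524*h + 1.7298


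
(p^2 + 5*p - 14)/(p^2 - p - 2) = (p + 7)/(p + 1)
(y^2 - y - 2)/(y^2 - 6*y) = (y^2 - y - 2)/(y*(y - 6))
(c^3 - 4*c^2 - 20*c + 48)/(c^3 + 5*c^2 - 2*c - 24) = (c - 6)/(c + 3)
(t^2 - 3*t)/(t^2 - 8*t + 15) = t/(t - 5)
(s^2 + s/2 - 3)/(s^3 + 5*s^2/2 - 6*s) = (s + 2)/(s*(s + 4))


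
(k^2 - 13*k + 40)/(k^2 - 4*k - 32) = (k - 5)/(k + 4)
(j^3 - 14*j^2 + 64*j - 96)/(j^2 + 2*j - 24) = (j^2 - 10*j + 24)/(j + 6)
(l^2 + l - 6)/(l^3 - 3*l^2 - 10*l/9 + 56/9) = 9*(l + 3)/(9*l^2 - 9*l - 28)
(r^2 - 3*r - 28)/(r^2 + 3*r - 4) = (r - 7)/(r - 1)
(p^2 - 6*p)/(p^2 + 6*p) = (p - 6)/(p + 6)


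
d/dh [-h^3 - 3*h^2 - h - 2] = -3*h^2 - 6*h - 1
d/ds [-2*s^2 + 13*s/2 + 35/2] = 13/2 - 4*s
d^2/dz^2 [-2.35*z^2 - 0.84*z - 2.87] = -4.70000000000000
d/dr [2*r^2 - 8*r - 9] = 4*r - 8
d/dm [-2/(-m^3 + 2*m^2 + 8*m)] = 2*(-3*m^2 + 4*m + 8)/(m^2*(-m^2 + 2*m + 8)^2)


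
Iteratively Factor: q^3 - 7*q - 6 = (q - 3)*(q^2 + 3*q + 2) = (q - 3)*(q + 2)*(q + 1)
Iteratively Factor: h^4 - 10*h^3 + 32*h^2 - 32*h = (h - 4)*(h^3 - 6*h^2 + 8*h) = (h - 4)*(h - 2)*(h^2 - 4*h) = h*(h - 4)*(h - 2)*(h - 4)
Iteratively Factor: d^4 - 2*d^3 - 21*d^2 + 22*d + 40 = (d + 1)*(d^3 - 3*d^2 - 18*d + 40) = (d - 5)*(d + 1)*(d^2 + 2*d - 8) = (d - 5)*(d + 1)*(d + 4)*(d - 2)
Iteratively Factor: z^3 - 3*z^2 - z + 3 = (z + 1)*(z^2 - 4*z + 3) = (z - 3)*(z + 1)*(z - 1)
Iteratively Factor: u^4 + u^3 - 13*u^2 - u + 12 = (u + 4)*(u^3 - 3*u^2 - u + 3) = (u + 1)*(u + 4)*(u^2 - 4*u + 3) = (u - 3)*(u + 1)*(u + 4)*(u - 1)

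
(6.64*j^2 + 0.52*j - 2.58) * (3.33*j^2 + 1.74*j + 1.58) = 22.1112*j^4 + 13.2852*j^3 + 2.8046*j^2 - 3.6676*j - 4.0764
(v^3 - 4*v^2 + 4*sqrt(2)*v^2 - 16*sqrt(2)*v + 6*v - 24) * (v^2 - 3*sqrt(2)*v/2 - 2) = v^5 - 4*v^4 + 5*sqrt(2)*v^4/2 - 10*sqrt(2)*v^3 - 8*v^3 - 17*sqrt(2)*v^2 + 32*v^2 - 12*v + 68*sqrt(2)*v + 48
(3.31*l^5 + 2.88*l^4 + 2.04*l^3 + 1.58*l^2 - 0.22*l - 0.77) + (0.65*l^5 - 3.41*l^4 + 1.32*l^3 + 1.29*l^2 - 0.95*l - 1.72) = 3.96*l^5 - 0.53*l^4 + 3.36*l^3 + 2.87*l^2 - 1.17*l - 2.49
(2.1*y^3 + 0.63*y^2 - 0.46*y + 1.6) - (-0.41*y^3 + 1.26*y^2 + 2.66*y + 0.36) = 2.51*y^3 - 0.63*y^2 - 3.12*y + 1.24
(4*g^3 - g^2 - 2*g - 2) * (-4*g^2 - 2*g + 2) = -16*g^5 - 4*g^4 + 18*g^3 + 10*g^2 - 4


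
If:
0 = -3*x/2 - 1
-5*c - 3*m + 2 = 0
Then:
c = 2/5 - 3*m/5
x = -2/3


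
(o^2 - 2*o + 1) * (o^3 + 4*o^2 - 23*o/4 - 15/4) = o^5 + 2*o^4 - 51*o^3/4 + 47*o^2/4 + 7*o/4 - 15/4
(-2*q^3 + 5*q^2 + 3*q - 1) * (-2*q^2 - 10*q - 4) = 4*q^5 + 10*q^4 - 48*q^3 - 48*q^2 - 2*q + 4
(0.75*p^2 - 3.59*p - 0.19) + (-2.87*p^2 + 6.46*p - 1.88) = -2.12*p^2 + 2.87*p - 2.07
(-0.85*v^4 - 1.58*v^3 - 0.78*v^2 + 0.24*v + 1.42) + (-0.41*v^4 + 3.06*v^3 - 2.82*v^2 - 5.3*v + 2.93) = -1.26*v^4 + 1.48*v^3 - 3.6*v^2 - 5.06*v + 4.35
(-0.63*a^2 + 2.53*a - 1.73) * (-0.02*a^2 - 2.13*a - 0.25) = 0.0126*a^4 + 1.2913*a^3 - 5.1968*a^2 + 3.0524*a + 0.4325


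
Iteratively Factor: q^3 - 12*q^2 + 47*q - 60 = (q - 4)*(q^2 - 8*q + 15) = (q - 4)*(q - 3)*(q - 5)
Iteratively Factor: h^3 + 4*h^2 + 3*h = (h + 1)*(h^2 + 3*h) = h*(h + 1)*(h + 3)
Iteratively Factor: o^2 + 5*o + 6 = (o + 3)*(o + 2)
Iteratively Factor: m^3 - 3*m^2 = (m)*(m^2 - 3*m) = m*(m - 3)*(m)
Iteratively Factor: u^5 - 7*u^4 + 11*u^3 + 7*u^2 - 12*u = (u + 1)*(u^4 - 8*u^3 + 19*u^2 - 12*u) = u*(u + 1)*(u^3 - 8*u^2 + 19*u - 12) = u*(u - 3)*(u + 1)*(u^2 - 5*u + 4) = u*(u - 3)*(u - 1)*(u + 1)*(u - 4)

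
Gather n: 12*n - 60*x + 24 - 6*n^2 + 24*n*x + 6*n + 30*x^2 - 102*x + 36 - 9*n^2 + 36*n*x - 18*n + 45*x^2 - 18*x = -15*n^2 + 60*n*x + 75*x^2 - 180*x + 60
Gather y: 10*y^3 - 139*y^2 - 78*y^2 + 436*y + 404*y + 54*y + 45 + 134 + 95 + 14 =10*y^3 - 217*y^2 + 894*y + 288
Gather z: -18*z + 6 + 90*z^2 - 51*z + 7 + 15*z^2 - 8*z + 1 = 105*z^2 - 77*z + 14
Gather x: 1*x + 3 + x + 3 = 2*x + 6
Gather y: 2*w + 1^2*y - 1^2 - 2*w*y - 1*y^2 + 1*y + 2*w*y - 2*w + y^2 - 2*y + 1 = 0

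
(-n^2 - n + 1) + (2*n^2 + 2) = n^2 - n + 3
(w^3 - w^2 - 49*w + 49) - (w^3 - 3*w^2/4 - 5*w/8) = -w^2/4 - 387*w/8 + 49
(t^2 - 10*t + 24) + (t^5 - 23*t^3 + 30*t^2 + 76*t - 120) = t^5 - 23*t^3 + 31*t^2 + 66*t - 96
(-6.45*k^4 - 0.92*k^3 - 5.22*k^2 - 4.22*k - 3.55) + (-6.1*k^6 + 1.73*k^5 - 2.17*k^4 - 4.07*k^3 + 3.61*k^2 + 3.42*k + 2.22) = -6.1*k^6 + 1.73*k^5 - 8.62*k^4 - 4.99*k^3 - 1.61*k^2 - 0.8*k - 1.33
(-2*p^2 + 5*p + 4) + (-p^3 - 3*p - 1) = -p^3 - 2*p^2 + 2*p + 3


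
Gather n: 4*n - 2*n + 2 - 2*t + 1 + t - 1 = 2*n - t + 2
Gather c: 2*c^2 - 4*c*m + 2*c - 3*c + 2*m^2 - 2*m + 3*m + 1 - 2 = 2*c^2 + c*(-4*m - 1) + 2*m^2 + m - 1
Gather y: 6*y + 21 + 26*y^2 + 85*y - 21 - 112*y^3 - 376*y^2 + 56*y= -112*y^3 - 350*y^2 + 147*y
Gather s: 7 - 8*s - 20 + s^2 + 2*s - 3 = s^2 - 6*s - 16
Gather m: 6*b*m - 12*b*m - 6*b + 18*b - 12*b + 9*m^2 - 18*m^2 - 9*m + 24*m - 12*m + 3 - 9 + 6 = -9*m^2 + m*(3 - 6*b)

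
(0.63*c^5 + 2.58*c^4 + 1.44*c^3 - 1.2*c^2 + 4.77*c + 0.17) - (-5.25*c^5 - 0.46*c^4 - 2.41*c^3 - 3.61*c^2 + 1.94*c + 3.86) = 5.88*c^5 + 3.04*c^4 + 3.85*c^3 + 2.41*c^2 + 2.83*c - 3.69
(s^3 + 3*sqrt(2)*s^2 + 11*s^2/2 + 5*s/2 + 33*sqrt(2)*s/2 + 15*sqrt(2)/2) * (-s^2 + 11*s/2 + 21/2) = -s^5 - 3*sqrt(2)*s^4 + 153*s^3/4 + 143*s^2/2 + 459*sqrt(2)*s^2/4 + 105*s/4 + 429*sqrt(2)*s/2 + 315*sqrt(2)/4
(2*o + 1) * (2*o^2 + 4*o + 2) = 4*o^3 + 10*o^2 + 8*o + 2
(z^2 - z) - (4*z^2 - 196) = -3*z^2 - z + 196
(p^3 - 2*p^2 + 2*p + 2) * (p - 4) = p^4 - 6*p^3 + 10*p^2 - 6*p - 8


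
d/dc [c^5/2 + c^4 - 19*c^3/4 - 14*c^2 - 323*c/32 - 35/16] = 5*c^4/2 + 4*c^3 - 57*c^2/4 - 28*c - 323/32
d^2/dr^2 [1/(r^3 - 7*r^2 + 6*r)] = 2*(r*(7 - 3*r)*(r^2 - 7*r + 6) + (3*r^2 - 14*r + 6)^2)/(r^3*(r^2 - 7*r + 6)^3)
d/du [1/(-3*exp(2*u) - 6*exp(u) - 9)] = 2*(exp(u) + 1)*exp(u)/(3*(exp(2*u) + 2*exp(u) + 3)^2)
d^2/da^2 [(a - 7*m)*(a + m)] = 2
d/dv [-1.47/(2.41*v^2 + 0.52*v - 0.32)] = (7.0854*v + 0.7644)/(2.41*v^2 + 0.52*v - 0.32)^2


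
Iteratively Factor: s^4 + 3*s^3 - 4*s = (s)*(s^3 + 3*s^2 - 4) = s*(s + 2)*(s^2 + s - 2) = s*(s - 1)*(s + 2)*(s + 2)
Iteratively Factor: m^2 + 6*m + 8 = (m + 2)*(m + 4)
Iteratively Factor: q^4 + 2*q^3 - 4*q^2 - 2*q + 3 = (q - 1)*(q^3 + 3*q^2 - q - 3) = (q - 1)^2*(q^2 + 4*q + 3) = (q - 1)^2*(q + 3)*(q + 1)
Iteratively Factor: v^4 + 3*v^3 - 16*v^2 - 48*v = (v - 4)*(v^3 + 7*v^2 + 12*v) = v*(v - 4)*(v^2 + 7*v + 12) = v*(v - 4)*(v + 3)*(v + 4)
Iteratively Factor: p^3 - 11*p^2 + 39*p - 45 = (p - 3)*(p^2 - 8*p + 15) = (p - 5)*(p - 3)*(p - 3)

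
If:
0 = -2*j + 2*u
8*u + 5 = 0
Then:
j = -5/8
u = -5/8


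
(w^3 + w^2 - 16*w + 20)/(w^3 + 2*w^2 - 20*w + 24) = (w + 5)/(w + 6)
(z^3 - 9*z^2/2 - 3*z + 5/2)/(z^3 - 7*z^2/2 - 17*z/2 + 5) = (z + 1)/(z + 2)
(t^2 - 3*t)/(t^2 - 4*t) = (t - 3)/(t - 4)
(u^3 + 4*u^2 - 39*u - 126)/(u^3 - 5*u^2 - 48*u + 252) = (u + 3)/(u - 6)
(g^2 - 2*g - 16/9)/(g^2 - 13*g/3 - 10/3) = (g - 8/3)/(g - 5)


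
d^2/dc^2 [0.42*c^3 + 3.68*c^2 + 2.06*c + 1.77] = 2.52*c + 7.36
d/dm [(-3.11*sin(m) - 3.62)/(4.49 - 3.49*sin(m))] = -26.5977*cos(m)/(3.49*sin(m) - 4.49)^2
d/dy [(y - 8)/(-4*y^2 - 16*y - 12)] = (-y^2 - 4*y + 2*(y - 8)*(y + 2) - 3)/(4*(y^2 + 4*y + 3)^2)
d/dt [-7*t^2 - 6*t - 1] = -14*t - 6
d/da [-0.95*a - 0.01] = -0.950000000000000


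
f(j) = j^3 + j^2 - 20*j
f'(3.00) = 13.00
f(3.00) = -24.00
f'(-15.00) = 625.00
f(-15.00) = -2850.00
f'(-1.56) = -15.82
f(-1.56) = 29.84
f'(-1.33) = -17.35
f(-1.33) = 26.02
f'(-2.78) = -2.37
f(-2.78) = 41.84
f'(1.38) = -11.53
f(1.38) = -23.07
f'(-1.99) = -12.10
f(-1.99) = 35.88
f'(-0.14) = -20.22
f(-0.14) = 2.82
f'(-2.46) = -6.77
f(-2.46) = 40.36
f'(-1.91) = -12.88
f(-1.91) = 34.88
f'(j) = 3*j^2 + 2*j - 20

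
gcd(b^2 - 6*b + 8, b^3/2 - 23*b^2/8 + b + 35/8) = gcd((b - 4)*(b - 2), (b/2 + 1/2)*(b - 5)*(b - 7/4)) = 1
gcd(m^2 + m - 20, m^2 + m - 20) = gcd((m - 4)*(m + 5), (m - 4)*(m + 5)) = m^2 + m - 20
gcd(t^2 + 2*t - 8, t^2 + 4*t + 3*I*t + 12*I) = t + 4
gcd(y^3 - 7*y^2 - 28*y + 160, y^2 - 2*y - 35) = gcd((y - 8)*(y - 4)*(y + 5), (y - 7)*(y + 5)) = y + 5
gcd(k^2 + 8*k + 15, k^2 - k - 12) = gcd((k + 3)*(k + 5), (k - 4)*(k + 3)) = k + 3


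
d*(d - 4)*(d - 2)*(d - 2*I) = d^4 - 6*d^3 - 2*I*d^3 + 8*d^2 + 12*I*d^2 - 16*I*d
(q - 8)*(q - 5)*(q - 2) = q^3 - 15*q^2 + 66*q - 80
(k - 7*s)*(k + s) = k^2 - 6*k*s - 7*s^2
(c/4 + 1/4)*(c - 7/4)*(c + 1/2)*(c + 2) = c^4/4 + 7*c^3/16 - 21*c^2/32 - 41*c/32 - 7/16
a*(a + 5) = a^2 + 5*a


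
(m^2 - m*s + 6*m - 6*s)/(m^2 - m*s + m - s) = (m + 6)/(m + 1)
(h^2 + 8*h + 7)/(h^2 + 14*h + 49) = (h + 1)/(h + 7)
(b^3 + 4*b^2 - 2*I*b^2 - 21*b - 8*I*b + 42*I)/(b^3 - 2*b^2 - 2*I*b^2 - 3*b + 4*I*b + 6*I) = (b + 7)/(b + 1)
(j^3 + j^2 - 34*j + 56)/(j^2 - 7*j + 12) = (j^2 + 5*j - 14)/(j - 3)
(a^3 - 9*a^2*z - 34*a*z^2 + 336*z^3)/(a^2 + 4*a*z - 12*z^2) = (-a^2 + 15*a*z - 56*z^2)/(-a + 2*z)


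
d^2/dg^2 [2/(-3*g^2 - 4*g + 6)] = 4*(9*g^2 + 12*g - 4*(3*g + 2)^2 - 18)/(3*g^2 + 4*g - 6)^3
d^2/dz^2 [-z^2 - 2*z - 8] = -2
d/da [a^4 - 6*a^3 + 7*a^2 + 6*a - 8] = 4*a^3 - 18*a^2 + 14*a + 6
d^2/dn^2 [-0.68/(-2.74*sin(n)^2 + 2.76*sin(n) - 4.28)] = (-20.420672*sin(n)^4 + 15.427296*sin(n)^3 + 57.349024*sin(n)^2 - 38.887296*sin(n) - 5.589056)/(2.74*sin(n)^2 - 2.76*sin(n) + 4.28)^3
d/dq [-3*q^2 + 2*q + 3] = 2 - 6*q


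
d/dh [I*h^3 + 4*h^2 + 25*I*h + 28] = 3*I*h^2 + 8*h + 25*I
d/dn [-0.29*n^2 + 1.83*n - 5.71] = 1.83 - 0.58*n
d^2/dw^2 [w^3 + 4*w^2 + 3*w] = 6*w + 8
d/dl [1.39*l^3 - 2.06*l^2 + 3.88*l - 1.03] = 4.17*l^2 - 4.12*l + 3.88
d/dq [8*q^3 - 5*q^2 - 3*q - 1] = 24*q^2 - 10*q - 3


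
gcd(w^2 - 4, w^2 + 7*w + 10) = w + 2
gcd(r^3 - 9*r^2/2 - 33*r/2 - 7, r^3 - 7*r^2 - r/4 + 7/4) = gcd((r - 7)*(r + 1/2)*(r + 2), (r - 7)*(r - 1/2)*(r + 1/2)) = r^2 - 13*r/2 - 7/2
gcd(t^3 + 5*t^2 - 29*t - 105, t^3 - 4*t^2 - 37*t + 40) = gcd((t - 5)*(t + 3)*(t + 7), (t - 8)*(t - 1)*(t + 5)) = 1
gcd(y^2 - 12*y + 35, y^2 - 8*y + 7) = y - 7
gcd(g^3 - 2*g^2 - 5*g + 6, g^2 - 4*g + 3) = g^2 - 4*g + 3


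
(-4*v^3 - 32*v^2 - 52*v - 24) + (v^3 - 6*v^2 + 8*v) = -3*v^3 - 38*v^2 - 44*v - 24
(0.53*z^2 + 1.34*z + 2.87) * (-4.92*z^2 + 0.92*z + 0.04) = -2.6076*z^4 - 6.1052*z^3 - 12.8664*z^2 + 2.694*z + 0.1148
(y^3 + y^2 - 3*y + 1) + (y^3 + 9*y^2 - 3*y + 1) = 2*y^3 + 10*y^2 - 6*y + 2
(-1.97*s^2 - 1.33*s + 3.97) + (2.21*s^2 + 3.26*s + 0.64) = 0.24*s^2 + 1.93*s + 4.61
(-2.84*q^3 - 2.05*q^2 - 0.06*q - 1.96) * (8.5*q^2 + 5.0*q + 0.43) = -24.14*q^5 - 31.625*q^4 - 11.9812*q^3 - 17.8415*q^2 - 9.8258*q - 0.8428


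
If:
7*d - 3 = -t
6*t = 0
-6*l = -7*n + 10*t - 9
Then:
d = 3/7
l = 7*n/6 + 3/2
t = 0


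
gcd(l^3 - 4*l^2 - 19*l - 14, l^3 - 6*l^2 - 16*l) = l + 2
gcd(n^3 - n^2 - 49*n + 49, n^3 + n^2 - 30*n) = 1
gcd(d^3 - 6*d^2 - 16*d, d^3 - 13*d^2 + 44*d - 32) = d - 8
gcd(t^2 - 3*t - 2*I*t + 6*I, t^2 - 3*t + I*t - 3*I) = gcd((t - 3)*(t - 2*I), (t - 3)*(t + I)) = t - 3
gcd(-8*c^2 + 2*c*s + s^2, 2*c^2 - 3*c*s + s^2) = -2*c + s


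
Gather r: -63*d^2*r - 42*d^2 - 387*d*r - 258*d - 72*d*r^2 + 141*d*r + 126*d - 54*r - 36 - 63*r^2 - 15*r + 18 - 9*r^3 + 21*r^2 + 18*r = -42*d^2 - 132*d - 9*r^3 + r^2*(-72*d - 42) + r*(-63*d^2 - 246*d - 51) - 18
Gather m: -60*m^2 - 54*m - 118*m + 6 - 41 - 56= -60*m^2 - 172*m - 91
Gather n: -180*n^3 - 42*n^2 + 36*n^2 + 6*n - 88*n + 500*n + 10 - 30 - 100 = -180*n^3 - 6*n^2 + 418*n - 120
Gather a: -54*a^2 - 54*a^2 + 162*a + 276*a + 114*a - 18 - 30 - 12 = -108*a^2 + 552*a - 60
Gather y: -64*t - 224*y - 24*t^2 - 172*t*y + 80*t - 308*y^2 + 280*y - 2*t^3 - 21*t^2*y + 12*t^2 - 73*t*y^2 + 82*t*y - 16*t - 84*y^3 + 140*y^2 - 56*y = -2*t^3 - 12*t^2 - 84*y^3 + y^2*(-73*t - 168) + y*(-21*t^2 - 90*t)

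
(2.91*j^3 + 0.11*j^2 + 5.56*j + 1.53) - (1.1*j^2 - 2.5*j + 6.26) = 2.91*j^3 - 0.99*j^2 + 8.06*j - 4.73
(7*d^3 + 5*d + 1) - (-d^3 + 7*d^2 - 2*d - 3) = 8*d^3 - 7*d^2 + 7*d + 4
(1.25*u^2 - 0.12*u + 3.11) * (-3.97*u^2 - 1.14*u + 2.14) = -4.9625*u^4 - 0.9486*u^3 - 9.5349*u^2 - 3.8022*u + 6.6554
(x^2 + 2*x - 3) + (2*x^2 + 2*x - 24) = 3*x^2 + 4*x - 27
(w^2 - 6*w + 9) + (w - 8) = w^2 - 5*w + 1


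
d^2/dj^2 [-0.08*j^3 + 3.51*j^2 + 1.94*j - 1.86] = 7.02 - 0.48*j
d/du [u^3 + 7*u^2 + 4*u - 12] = 3*u^2 + 14*u + 4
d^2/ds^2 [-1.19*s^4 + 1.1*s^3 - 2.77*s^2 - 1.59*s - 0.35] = -14.28*s^2 + 6.6*s - 5.54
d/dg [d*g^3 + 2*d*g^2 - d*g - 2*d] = d*(3*g^2 + 4*g - 1)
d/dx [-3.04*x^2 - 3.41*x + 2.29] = -6.08*x - 3.41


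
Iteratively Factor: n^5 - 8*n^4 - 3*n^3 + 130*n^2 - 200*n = (n)*(n^4 - 8*n^3 - 3*n^2 + 130*n - 200) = n*(n - 5)*(n^3 - 3*n^2 - 18*n + 40) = n*(n - 5)*(n + 4)*(n^2 - 7*n + 10) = n*(n - 5)*(n - 2)*(n + 4)*(n - 5)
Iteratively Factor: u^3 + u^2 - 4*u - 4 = (u - 2)*(u^2 + 3*u + 2) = (u - 2)*(u + 2)*(u + 1)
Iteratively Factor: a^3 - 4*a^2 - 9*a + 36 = (a - 4)*(a^2 - 9) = (a - 4)*(a + 3)*(a - 3)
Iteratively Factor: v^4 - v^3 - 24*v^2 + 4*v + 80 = (v + 2)*(v^3 - 3*v^2 - 18*v + 40) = (v - 2)*(v + 2)*(v^2 - v - 20) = (v - 2)*(v + 2)*(v + 4)*(v - 5)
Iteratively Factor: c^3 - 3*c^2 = (c)*(c^2 - 3*c) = c^2*(c - 3)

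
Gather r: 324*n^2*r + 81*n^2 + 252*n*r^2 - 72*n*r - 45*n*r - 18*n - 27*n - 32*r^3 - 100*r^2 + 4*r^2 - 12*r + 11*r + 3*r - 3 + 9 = 81*n^2 - 45*n - 32*r^3 + r^2*(252*n - 96) + r*(324*n^2 - 117*n + 2) + 6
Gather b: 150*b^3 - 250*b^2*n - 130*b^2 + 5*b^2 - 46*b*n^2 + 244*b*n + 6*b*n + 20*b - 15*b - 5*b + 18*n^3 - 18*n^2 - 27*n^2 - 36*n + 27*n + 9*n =150*b^3 + b^2*(-250*n - 125) + b*(-46*n^2 + 250*n) + 18*n^3 - 45*n^2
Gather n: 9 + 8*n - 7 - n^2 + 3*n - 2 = -n^2 + 11*n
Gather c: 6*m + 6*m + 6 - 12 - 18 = 12*m - 24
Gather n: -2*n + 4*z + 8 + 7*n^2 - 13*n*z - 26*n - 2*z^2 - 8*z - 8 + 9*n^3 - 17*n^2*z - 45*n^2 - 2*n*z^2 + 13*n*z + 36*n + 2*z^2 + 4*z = 9*n^3 + n^2*(-17*z - 38) + n*(8 - 2*z^2)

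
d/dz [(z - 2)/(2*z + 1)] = 5/(2*z + 1)^2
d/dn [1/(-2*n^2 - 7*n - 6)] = (4*n + 7)/(2*n^2 + 7*n + 6)^2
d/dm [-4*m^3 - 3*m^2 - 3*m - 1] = -12*m^2 - 6*m - 3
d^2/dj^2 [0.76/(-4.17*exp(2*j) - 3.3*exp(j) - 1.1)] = (-0.76*(8.34*exp(j) + 3.3)*(16.68*exp(j) + 6.6)*exp(j) + (12.6768*exp(j) + 2.508)*(4.17*exp(2*j) + 3.3*exp(j) + 1.1))*exp(j)/(4.17*exp(2*j) + 3.3*exp(j) + 1.1)^3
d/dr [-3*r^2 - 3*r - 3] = -6*r - 3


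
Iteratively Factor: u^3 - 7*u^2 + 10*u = (u - 5)*(u^2 - 2*u) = u*(u - 5)*(u - 2)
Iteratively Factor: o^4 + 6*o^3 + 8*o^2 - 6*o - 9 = (o + 3)*(o^3 + 3*o^2 - o - 3) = (o + 3)^2*(o^2 - 1) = (o - 1)*(o + 3)^2*(o + 1)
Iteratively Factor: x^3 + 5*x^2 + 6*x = (x + 2)*(x^2 + 3*x) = x*(x + 2)*(x + 3)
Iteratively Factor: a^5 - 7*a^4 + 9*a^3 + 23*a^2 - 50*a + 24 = (a - 3)*(a^4 - 4*a^3 - 3*a^2 + 14*a - 8) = (a - 4)*(a - 3)*(a^3 - 3*a + 2) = (a - 4)*(a - 3)*(a - 1)*(a^2 + a - 2) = (a - 4)*(a - 3)*(a - 1)*(a + 2)*(a - 1)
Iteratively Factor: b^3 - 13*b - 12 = (b - 4)*(b^2 + 4*b + 3) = (b - 4)*(b + 1)*(b + 3)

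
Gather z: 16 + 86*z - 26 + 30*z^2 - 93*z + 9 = 30*z^2 - 7*z - 1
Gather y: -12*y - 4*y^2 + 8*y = -4*y^2 - 4*y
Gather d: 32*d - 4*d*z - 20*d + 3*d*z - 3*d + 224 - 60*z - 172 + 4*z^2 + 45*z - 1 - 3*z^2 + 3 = d*(9 - z) + z^2 - 15*z + 54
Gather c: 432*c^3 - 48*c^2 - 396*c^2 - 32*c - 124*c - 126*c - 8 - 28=432*c^3 - 444*c^2 - 282*c - 36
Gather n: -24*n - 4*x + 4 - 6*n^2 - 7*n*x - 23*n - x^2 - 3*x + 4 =-6*n^2 + n*(-7*x - 47) - x^2 - 7*x + 8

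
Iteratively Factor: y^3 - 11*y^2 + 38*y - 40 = (y - 2)*(y^2 - 9*y + 20) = (y - 5)*(y - 2)*(y - 4)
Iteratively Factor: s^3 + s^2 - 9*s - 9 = (s + 1)*(s^2 - 9) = (s + 1)*(s + 3)*(s - 3)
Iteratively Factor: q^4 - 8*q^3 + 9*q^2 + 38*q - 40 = (q - 5)*(q^3 - 3*q^2 - 6*q + 8) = (q - 5)*(q - 1)*(q^2 - 2*q - 8) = (q - 5)*(q - 1)*(q + 2)*(q - 4)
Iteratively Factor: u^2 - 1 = (u - 1)*(u + 1)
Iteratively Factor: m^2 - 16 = (m - 4)*(m + 4)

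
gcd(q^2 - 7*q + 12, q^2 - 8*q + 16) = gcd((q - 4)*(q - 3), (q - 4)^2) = q - 4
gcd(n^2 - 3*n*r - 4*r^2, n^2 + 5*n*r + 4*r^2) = n + r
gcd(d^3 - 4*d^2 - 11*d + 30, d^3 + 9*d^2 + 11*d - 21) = d + 3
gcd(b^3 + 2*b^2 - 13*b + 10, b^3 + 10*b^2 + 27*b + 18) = 1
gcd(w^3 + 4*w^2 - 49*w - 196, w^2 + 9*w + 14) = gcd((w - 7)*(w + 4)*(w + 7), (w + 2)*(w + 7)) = w + 7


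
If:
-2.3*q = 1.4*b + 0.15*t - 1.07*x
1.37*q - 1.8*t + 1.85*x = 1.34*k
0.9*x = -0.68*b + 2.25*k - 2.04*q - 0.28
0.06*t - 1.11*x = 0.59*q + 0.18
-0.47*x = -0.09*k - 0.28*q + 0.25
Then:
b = -0.76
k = 0.05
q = 0.31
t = -0.14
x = -0.34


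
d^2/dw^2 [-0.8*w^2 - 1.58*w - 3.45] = -1.60000000000000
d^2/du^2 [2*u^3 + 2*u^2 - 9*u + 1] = 12*u + 4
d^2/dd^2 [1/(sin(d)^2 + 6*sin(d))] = 2*(-2*sin(d) - 9 - 15/sin(d) + 18/sin(d)^2 + 36/sin(d)^3)/(sin(d) + 6)^3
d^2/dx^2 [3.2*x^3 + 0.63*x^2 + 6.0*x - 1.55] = 19.2*x + 1.26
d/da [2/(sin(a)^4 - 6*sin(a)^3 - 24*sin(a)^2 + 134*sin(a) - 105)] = 4*(-2*sin(a)^3 + 9*sin(a)^2 + 24*sin(a) - 67)*cos(a)/((sin(a) - 7)^2*(sin(a) - 3)^2*(sin(a) - 1)^2*(sin(a) + 5)^2)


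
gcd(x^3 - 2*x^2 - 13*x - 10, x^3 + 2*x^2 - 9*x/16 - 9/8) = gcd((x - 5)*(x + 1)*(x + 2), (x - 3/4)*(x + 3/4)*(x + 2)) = x + 2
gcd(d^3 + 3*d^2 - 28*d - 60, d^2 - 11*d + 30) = d - 5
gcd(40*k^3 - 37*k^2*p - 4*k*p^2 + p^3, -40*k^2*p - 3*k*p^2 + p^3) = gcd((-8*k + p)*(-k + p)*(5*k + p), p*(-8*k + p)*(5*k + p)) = -40*k^2 - 3*k*p + p^2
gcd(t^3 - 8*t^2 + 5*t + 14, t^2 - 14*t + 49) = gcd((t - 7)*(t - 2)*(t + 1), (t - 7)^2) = t - 7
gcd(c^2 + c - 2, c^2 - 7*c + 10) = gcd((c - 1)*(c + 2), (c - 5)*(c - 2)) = 1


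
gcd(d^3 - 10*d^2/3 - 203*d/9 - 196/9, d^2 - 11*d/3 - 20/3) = d + 4/3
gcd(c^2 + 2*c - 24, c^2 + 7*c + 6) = c + 6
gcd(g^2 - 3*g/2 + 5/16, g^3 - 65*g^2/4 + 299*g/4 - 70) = g - 5/4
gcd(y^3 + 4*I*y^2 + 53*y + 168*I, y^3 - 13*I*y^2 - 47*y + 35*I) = y - 7*I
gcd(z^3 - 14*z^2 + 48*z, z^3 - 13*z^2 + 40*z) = z^2 - 8*z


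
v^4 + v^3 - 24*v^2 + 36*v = v*(v - 3)*(v - 2)*(v + 6)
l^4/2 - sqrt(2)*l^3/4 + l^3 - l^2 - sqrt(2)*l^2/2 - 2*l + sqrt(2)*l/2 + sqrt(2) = (l/2 + sqrt(2)/2)*(l + 2)*(l - sqrt(2))*(l - sqrt(2)/2)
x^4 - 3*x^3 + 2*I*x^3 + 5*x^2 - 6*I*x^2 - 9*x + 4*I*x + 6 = (x - 2)*(x - 1)*(x - I)*(x + 3*I)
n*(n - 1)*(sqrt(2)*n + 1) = sqrt(2)*n^3 - sqrt(2)*n^2 + n^2 - n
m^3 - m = m*(m - 1)*(m + 1)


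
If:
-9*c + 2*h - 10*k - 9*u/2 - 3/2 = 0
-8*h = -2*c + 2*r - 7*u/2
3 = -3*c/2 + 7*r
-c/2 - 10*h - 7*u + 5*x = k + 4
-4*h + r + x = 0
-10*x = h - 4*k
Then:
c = 38485/11316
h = 265/11316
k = -30025/11316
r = 8731/7544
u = -2317/1886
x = -24073/22632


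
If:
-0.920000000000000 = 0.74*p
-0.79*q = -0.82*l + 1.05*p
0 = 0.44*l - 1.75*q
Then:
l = -2.10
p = -1.24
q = -0.53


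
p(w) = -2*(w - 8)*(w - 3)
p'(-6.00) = 46.00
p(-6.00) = -252.00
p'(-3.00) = 34.00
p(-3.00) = -132.00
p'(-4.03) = 38.12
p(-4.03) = -169.14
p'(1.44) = 16.24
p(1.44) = -20.47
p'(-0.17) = 22.68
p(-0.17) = -51.80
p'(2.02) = 13.92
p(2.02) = -11.72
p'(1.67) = 15.32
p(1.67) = -16.84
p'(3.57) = 7.72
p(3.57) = 5.05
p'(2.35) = 12.60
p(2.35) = -7.34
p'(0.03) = 21.88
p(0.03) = -47.34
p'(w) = 22 - 4*w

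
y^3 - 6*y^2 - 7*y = y*(y - 7)*(y + 1)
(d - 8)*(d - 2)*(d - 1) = d^3 - 11*d^2 + 26*d - 16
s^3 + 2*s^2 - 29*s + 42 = (s - 3)*(s - 2)*(s + 7)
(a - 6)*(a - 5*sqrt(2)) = a^2 - 5*sqrt(2)*a - 6*a + 30*sqrt(2)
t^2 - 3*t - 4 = (t - 4)*(t + 1)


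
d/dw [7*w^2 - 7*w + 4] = 14*w - 7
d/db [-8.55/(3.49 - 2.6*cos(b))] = 22.23*sin(b)/(2.6*cos(b) - 3.49)^2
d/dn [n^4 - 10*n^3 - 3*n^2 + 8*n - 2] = 4*n^3 - 30*n^2 - 6*n + 8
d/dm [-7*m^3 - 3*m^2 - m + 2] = -21*m^2 - 6*m - 1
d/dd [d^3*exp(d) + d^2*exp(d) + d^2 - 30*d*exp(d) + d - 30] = d^3*exp(d) + 4*d^2*exp(d) - 28*d*exp(d) + 2*d - 30*exp(d) + 1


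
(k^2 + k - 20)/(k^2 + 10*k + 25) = (k - 4)/(k + 5)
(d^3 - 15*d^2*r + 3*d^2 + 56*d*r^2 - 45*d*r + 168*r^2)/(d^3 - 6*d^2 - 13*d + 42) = (d^2 - 15*d*r + 56*r^2)/(d^2 - 9*d + 14)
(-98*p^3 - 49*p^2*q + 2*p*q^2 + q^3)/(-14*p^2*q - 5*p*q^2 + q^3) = (7*p + q)/q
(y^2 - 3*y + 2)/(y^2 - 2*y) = (y - 1)/y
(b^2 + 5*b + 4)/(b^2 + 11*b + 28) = (b + 1)/(b + 7)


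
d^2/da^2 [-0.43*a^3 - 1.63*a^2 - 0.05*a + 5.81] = -2.58*a - 3.26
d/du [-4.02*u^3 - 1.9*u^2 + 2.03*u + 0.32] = -12.06*u^2 - 3.8*u + 2.03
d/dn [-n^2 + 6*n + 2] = 6 - 2*n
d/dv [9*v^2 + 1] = 18*v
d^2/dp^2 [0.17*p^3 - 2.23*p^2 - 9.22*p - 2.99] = 1.02*p - 4.46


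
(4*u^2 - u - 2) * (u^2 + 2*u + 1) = 4*u^4 + 7*u^3 - 5*u - 2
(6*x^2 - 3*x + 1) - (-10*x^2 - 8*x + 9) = 16*x^2 + 5*x - 8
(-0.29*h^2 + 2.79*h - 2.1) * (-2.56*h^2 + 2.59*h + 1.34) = 0.7424*h^4 - 7.8935*h^3 + 12.2135*h^2 - 1.7004*h - 2.814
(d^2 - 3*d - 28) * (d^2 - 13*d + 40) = d^4 - 16*d^3 + 51*d^2 + 244*d - 1120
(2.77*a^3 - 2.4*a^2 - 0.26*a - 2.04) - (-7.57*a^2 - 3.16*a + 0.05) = 2.77*a^3 + 5.17*a^2 + 2.9*a - 2.09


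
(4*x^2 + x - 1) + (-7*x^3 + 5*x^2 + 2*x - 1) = -7*x^3 + 9*x^2 + 3*x - 2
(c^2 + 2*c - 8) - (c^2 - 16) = 2*c + 8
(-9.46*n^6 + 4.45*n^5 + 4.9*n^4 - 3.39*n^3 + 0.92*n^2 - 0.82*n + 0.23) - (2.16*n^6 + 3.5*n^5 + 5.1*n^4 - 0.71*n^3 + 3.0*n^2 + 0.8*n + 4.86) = -11.62*n^6 + 0.95*n^5 - 0.199999999999999*n^4 - 2.68*n^3 - 2.08*n^2 - 1.62*n - 4.63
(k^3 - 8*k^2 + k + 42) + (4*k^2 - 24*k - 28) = k^3 - 4*k^2 - 23*k + 14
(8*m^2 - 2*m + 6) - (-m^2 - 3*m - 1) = 9*m^2 + m + 7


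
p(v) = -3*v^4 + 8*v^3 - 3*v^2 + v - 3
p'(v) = -12*v^3 + 24*v^2 - 6*v + 1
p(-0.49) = -5.32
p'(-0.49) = 11.11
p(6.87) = -4226.42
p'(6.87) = -2798.41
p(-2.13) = -157.80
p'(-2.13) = 238.63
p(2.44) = -8.54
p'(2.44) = -45.08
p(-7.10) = -10648.12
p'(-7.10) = 5548.37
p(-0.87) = -13.13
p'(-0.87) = 32.29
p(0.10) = -2.92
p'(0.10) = 0.63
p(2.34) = -4.53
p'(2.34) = -35.38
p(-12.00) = -76479.00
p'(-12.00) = 24265.00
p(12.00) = -48807.00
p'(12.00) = -17351.00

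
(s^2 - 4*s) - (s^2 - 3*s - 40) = 40 - s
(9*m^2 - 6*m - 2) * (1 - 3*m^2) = -27*m^4 + 18*m^3 + 15*m^2 - 6*m - 2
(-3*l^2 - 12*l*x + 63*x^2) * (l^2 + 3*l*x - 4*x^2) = -3*l^4 - 21*l^3*x + 39*l^2*x^2 + 237*l*x^3 - 252*x^4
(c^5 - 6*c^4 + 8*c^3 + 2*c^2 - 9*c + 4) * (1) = c^5 - 6*c^4 + 8*c^3 + 2*c^2 - 9*c + 4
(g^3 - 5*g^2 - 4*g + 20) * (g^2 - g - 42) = g^5 - 6*g^4 - 41*g^3 + 234*g^2 + 148*g - 840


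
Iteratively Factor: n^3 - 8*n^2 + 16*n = (n - 4)*(n^2 - 4*n) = n*(n - 4)*(n - 4)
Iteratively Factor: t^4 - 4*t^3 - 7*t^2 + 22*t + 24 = (t + 1)*(t^3 - 5*t^2 - 2*t + 24) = (t - 4)*(t + 1)*(t^2 - t - 6) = (t - 4)*(t + 1)*(t + 2)*(t - 3)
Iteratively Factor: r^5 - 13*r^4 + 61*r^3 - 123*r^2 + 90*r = (r - 3)*(r^4 - 10*r^3 + 31*r^2 - 30*r) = (r - 5)*(r - 3)*(r^3 - 5*r^2 + 6*r) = r*(r - 5)*(r - 3)*(r^2 - 5*r + 6) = r*(r - 5)*(r - 3)*(r - 2)*(r - 3)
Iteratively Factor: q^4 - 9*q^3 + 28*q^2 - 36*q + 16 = (q - 2)*(q^3 - 7*q^2 + 14*q - 8) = (q - 4)*(q - 2)*(q^2 - 3*q + 2) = (q - 4)*(q - 2)^2*(q - 1)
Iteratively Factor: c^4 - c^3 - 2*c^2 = (c - 2)*(c^3 + c^2) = c*(c - 2)*(c^2 + c) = c*(c - 2)*(c + 1)*(c)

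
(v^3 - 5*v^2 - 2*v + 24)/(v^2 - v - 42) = (-v^3 + 5*v^2 + 2*v - 24)/(-v^2 + v + 42)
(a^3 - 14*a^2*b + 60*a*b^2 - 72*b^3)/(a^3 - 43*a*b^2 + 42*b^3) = (a^2 - 8*a*b + 12*b^2)/(a^2 + 6*a*b - 7*b^2)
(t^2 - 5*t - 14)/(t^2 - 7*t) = (t + 2)/t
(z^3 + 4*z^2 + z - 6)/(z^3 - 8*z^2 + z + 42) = (z^2 + 2*z - 3)/(z^2 - 10*z + 21)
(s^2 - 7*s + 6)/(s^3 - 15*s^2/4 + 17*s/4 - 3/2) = 4*(s - 6)/(4*s^2 - 11*s + 6)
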